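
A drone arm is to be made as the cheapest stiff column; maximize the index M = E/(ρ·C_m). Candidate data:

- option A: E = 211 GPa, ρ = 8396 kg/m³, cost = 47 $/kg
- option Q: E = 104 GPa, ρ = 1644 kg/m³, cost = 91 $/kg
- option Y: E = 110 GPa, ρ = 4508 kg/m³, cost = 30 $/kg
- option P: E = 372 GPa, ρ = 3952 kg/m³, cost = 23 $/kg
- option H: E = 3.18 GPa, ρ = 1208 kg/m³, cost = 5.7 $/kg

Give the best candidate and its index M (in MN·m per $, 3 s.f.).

Evaluate M for each candidate:
  option P: M = 4.09 MN·m per $
  option Y: M = 0.813 MN·m per $
  option Q: M = 0.695 MN·m per $
  option A: M = 0.535 MN·m per $
  option H: M = 0.462 MN·m per $
The maximum is for option P.

option P, M = 4.09 MN·m per $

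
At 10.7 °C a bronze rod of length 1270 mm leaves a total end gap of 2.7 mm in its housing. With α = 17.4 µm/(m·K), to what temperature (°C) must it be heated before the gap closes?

α·L₀·ΔT = 2.7 mm ⇒ ΔT = 2.7 / (17.4×10⁻⁶ × 1270.0) = 122.2 K.
T = 10.7 + 122.2 = 132.9 °C.

133 °C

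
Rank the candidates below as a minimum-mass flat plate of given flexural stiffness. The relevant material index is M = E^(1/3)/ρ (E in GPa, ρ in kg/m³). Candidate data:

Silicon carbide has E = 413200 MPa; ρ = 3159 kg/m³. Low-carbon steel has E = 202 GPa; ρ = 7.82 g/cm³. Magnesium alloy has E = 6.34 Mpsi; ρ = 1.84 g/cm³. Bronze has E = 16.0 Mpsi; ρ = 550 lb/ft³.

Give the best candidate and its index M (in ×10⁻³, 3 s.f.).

Normalizing units and computing the index:
  silicon carbide: E = 413.2 GPa, ρ = 3159 kg/m³
  low-carbon steel: E = 202.0 GPa, ρ = 7820 kg/m³
  magnesium alloy: E = 43.71 GPa, ρ = 1840 kg/m³
  bronze: E = 110.3 GPa, ρ = 8810 kg/m³
  silicon carbide: M = 2.36×10⁻³
  magnesium alloy: M = 1.91×10⁻³
  low-carbon steel: M = 0.750×10⁻³
  bronze: M = 0.544×10⁻³
Highest index: silicon carbide.

silicon carbide, M = 2.36×10⁻³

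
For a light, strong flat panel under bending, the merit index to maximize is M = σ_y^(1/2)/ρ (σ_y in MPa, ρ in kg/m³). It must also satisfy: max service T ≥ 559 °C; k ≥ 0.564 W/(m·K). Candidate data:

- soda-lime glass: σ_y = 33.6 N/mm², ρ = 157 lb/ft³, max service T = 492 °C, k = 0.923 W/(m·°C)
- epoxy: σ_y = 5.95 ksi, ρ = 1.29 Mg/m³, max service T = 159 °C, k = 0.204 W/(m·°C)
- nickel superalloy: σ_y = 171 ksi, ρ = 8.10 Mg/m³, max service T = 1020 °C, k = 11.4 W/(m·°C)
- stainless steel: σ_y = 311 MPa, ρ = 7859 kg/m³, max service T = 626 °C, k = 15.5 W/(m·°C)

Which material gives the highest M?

nickel superalloy

Screen on constraints: max service T ≥ 559 °C; k ≥ 0.564 W/(m·K). Survivors: nickel superalloy, stainless steel.
Convert each candidate to consistent units, then evaluate M:
  nickel superalloy: σ_y = 1179 MPa, ρ = 8100 kg/m³
  stainless steel: σ_y = 311.0 MPa, ρ = 7859 kg/m³
  nickel superalloy: M = 4.24×10⁻³
  stainless steel: M = 2.24×10⁻³
Highest index: nickel superalloy.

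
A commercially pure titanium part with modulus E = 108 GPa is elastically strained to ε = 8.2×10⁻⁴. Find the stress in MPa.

σ = E·ε = 108000 MPa × 8.2×10⁻⁴ = 88.6 MPa.

88.6 MPa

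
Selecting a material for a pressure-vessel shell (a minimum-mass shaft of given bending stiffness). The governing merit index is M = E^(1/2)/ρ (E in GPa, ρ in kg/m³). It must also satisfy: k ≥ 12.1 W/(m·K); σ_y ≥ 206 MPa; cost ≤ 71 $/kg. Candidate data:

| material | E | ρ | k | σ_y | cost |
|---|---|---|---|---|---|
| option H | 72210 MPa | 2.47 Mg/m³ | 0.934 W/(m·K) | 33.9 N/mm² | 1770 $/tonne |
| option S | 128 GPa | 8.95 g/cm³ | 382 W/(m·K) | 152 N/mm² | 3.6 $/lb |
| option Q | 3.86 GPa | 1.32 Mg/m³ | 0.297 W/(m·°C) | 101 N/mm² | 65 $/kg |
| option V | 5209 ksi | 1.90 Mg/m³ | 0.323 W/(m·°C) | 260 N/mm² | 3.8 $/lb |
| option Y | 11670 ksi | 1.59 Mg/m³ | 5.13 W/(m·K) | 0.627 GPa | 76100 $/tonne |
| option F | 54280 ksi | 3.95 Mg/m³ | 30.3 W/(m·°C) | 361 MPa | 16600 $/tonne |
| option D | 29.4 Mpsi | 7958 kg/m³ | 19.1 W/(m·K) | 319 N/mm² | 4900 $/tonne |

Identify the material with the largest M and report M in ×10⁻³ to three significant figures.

Screen on constraints: k ≥ 12.1 W/(m·K); σ_y ≥ 206 MPa; cost ≤ 71 $/kg. Survivors: option F, option D.
Convert each candidate to consistent units, then evaluate M:
  option F: E = 374.2 GPa, ρ = 3950 kg/m³
  option D: E = 202.7 GPa, ρ = 7958 kg/m³
  option F: M = 4.90×10⁻³
  option D: M = 1.79×10⁻³
Option F ranks first.

option F, M = 4.90×10⁻³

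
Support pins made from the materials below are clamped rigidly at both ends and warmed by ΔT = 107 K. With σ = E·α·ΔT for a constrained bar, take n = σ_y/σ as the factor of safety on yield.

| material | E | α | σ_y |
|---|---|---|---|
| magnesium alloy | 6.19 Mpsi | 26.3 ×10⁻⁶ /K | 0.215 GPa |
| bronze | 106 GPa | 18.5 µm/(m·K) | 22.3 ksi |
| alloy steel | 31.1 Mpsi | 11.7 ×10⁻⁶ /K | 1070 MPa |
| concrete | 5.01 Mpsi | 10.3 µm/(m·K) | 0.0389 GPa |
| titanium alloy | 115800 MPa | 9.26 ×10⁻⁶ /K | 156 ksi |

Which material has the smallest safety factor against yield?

In consistent units (E in GPa, α in ×10⁻⁶/K, σ_y in MPa):
  magnesium alloy: E = 42.68, α = 26.3, σ_y = 215.0 → σ = 120 MPa, n = 1.79
  bronze: E = 106.0, α = 18.5, σ_y = 153.8 → σ = 210 MPa, n = 0.733
  alloy steel: E = 214.4, α = 11.7, σ_y = 1070 → σ = 268 MPa, n = 3.99
  concrete: E = 34.54, α = 10.3, σ_y = 38.90 → σ = 38.1 MPa, n = 1.02
  titanium alloy: E = 115.8, α = 9.26, σ_y = 1076 → σ = 115 MPa, n = 9.37
The minimum is bronze at n = 0.733.

bronze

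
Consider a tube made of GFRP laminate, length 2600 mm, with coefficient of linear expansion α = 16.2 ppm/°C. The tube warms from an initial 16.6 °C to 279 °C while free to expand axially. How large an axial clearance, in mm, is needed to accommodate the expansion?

ΔT = 279 − 16.6 = 262.4 K.
ΔL = α·L₀·ΔT = 16.2×10⁻⁶ × 2600 mm × 262.4 K = 11.1 mm.

11.1 mm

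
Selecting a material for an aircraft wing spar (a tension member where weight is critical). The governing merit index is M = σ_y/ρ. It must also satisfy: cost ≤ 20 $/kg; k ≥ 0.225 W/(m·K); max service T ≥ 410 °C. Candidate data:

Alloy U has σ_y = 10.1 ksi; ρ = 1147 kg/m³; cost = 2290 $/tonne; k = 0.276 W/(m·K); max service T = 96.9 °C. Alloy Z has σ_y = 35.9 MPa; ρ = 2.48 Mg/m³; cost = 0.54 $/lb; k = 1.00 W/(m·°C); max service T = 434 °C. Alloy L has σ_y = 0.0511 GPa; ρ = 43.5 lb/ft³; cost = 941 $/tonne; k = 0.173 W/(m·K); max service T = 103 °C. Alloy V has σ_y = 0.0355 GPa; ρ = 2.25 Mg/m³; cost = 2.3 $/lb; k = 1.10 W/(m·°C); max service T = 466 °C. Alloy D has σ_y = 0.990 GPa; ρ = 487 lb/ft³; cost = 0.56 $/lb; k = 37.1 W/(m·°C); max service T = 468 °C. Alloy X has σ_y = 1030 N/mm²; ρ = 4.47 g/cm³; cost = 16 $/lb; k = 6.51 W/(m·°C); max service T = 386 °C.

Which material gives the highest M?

alloy D

Screen on constraints: cost ≤ 20 $/kg; k ≥ 0.225 W/(m·K); max service T ≥ 410 °C. Survivors: alloy Z, alloy V, alloy D.
In SI units:
  alloy Z: σ_y = 35.90 MPa, ρ = 2480 kg/m³
  alloy V: σ_y = 35.50 MPa, ρ = 2250 kg/m³
  alloy D: σ_y = 990.0 MPa, ρ = 7801 kg/m³
  alloy D: M = 127 kN·m/kg
  alloy V: M = 15.8 kN·m/kg
  alloy Z: M = 14.5 kN·m/kg
Highest index: alloy D.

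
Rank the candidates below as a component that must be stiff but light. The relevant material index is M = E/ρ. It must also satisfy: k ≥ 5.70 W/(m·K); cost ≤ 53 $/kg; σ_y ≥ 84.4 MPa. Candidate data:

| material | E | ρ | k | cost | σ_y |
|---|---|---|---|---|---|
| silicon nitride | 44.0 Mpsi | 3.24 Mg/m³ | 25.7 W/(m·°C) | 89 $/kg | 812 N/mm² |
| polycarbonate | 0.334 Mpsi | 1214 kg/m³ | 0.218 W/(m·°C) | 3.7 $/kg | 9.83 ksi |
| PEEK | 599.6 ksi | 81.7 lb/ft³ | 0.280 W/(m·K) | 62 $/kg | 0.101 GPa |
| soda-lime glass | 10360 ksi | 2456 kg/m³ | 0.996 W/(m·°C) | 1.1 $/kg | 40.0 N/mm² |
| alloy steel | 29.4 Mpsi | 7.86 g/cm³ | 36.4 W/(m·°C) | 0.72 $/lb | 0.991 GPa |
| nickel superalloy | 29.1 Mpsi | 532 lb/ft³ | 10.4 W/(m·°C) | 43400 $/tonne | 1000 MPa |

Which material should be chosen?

Screen on constraints: k ≥ 5.70 W/(m·K); cost ≤ 53 $/kg; σ_y ≥ 84.4 MPa. Survivors: alloy steel, nickel superalloy.
In SI units:
  alloy steel: E = 202.7 GPa, ρ = 7860 kg/m³
  nickel superalloy: E = 200.6 GPa, ρ = 8522 kg/m³
  alloy steel: M = 25.8 MN·m/kg
  nickel superalloy: M = 23.5 MN·m/kg
Alloy steel has the largest M.

alloy steel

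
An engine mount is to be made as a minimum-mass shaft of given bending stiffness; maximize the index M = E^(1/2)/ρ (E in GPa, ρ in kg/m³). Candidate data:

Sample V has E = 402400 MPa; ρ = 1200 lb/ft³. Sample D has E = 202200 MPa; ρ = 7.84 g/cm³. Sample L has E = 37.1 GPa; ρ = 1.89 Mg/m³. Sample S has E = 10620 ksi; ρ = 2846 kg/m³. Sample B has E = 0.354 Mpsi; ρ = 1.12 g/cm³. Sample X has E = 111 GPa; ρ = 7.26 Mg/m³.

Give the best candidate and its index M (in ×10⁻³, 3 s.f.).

sample L, M = 3.22×10⁻³

In SI units:
  sample V: E = 402.4 GPa, ρ = 19220 kg/m³
  sample D: E = 202.2 GPa, ρ = 7840 kg/m³
  sample L: E = 37.10 GPa, ρ = 1890 kg/m³
  sample S: E = 73.22 GPa, ρ = 2846 kg/m³
  sample B: E = 2.441 GPa, ρ = 1120 kg/m³
  sample X: E = 111.0 GPa, ρ = 7260 kg/m³
  sample L: M = 3.22×10⁻³
  sample S: M = 3.01×10⁻³
  sample D: M = 1.81×10⁻³
  sample X: M = 1.45×10⁻³
  sample B: M = 1.39×10⁻³
  sample V: M = 1.04×10⁻³
Sample L has the largest M.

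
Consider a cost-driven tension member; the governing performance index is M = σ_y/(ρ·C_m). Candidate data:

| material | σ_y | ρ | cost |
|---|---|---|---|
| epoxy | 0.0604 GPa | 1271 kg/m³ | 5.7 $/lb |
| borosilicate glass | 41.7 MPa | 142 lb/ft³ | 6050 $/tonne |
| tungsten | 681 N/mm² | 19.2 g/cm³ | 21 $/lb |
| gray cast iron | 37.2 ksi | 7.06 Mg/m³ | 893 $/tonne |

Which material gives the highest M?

gray cast iron

Putting every candidate on a common basis:
  epoxy: σ_y = 60.40 MPa, ρ = 1271 kg/m³, cost = 12.57 $/kg
  borosilicate glass: σ_y = 41.70 MPa, ρ = 2275 kg/m³, cost = 6.050 $/kg
  tungsten: σ_y = 681.0 MPa, ρ = 19200 kg/m³, cost = 46.30 $/kg
  gray cast iron: σ_y = 256.5 MPa, ρ = 7060 kg/m³, cost = 0.8930 $/kg
  gray cast iron: M = 40.7 kN·m per $
  epoxy: M = 3.78 kN·m per $
  borosilicate glass: M = 3.03 kN·m per $
  tungsten: M = 0.766 kN·m per $
Gray cast iron ranks first.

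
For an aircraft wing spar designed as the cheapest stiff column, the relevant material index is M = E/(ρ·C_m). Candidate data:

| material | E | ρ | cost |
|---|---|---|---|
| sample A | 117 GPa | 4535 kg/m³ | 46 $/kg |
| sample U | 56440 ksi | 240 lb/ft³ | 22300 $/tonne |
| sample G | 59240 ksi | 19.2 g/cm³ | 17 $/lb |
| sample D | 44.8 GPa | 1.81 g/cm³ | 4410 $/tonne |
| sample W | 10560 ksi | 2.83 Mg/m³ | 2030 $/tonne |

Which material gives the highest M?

Putting every candidate on a common basis:
  sample A: E = 117.0 GPa, ρ = 4535 kg/m³, cost = 46.00 $/kg
  sample U: E = 389.1 GPa, ρ = 3844 kg/m³, cost = 22.30 $/kg
  sample G: E = 408.4 GPa, ρ = 19200 kg/m³, cost = 37.48 $/kg
  sample D: E = 44.80 GPa, ρ = 1810 kg/m³, cost = 4.410 $/kg
  sample W: E = 72.81 GPa, ρ = 2830 kg/m³, cost = 2.030 $/kg
  sample W: M = 12.7 MN·m per $
  sample D: M = 5.61 MN·m per $
  sample U: M = 4.54 MN·m per $
  sample G: M = 0.568 MN·m per $
  sample A: M = 0.561 MN·m per $
Sample W has the largest M.

sample W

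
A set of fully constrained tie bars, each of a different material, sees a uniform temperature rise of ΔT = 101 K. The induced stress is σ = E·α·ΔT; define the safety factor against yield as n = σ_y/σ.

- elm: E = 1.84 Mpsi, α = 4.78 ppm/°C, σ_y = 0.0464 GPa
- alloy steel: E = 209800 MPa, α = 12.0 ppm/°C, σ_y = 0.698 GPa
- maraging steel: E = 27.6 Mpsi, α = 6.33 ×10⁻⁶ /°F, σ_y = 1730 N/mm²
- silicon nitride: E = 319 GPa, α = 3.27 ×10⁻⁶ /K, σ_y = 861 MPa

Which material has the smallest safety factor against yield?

With everything in SI (GPa, ×10⁻⁶/K, MPa):
  elm: E = 12.69, α = 4.78, σ_y = 46.40 → σ = 6.12 MPa, n = 7.58
  alloy steel: E = 209.8, α = 12.0, σ_y = 698.0 → σ = 254 MPa, n = 2.75
  maraging steel: E = 190.3, α = 11.4, σ_y = 1730 → σ = 219 MPa, n = 7.90
  silicon nitride: E = 319.0, α = 3.27, σ_y = 861.0 → σ = 105 MPa, n = 8.17
The minimum is alloy steel at n = 2.75.

alloy steel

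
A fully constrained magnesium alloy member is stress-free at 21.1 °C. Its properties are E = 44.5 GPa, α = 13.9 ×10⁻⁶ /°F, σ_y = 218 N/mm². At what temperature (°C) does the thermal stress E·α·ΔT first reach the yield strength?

217 °C

α = 13.9×10⁻⁶/°F × 9/5 = 25.0×10⁻⁶/K.
σ_y = 218 N/mm² = 218.0 MPa.
E·α·ΔT = 218.0 MPa ⇒ ΔT = 218.0 / (44.50×10³ × 25.0×10⁻⁶) = 195.8 K.
T = 21.1 + 195.8 = 216.9 °C.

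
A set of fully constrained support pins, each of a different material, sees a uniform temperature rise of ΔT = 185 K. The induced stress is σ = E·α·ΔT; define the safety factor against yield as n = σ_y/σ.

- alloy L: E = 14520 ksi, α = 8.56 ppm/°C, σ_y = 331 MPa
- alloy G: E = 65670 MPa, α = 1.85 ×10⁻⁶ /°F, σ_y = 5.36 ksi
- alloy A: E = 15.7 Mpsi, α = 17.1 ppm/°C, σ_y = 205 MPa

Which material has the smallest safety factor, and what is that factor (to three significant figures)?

In consistent units (E in GPa, α in ×10⁻⁶/K, σ_y in MPa):
  alloy L: E = 100.1, α = 8.56, σ_y = 331.0 → σ = 159 MPa, n = 2.09
  alloy G: E = 65.67, α = 3.33, σ_y = 36.96 → σ = 40.5 MPa, n = 0.913
  alloy A: E = 108.2, α = 17.1, σ_y = 205.0 → σ = 342 MPa, n = 0.599
Alloy A has the lowest safety factor, n = 0.599.

alloy A, n = 0.599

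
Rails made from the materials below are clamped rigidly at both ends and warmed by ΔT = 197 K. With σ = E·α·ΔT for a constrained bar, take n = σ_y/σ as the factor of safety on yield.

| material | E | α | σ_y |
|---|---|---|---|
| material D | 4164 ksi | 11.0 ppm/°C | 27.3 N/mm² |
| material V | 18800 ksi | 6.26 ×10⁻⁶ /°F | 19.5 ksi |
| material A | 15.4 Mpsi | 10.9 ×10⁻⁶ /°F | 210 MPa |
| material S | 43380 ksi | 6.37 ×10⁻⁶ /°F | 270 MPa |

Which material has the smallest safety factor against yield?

material S

Per material, after unit conversion:
  material D: E = 28.71, α = 11.0, σ_y = 27.30 → σ = 62.2 MPa, n = 0.439
  material V: E = 129.6, α = 11.3, σ_y = 134.4 → σ = 288 MPa, n = 0.467
  material A: E = 106.2, α = 19.6, σ_y = 210.0 → σ = 410 MPa, n = 0.512
  material S: E = 299.1, α = 11.5, σ_y = 270.0 → σ = 676 MPa, n = 0.400
Smallest n: material S with n = 0.400.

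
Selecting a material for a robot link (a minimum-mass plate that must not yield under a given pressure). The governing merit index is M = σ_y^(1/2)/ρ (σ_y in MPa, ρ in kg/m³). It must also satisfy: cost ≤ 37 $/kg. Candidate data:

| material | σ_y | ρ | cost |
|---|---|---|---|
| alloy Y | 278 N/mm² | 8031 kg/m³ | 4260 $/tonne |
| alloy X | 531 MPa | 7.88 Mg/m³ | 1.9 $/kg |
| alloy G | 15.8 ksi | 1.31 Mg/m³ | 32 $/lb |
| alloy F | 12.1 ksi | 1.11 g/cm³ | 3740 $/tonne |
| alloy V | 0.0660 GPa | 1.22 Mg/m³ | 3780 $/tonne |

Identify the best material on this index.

alloy F

Screen on constraints: cost ≤ 37 $/kg. Survivors: alloy Y, alloy X, alloy F, alloy V.
Convert each candidate to consistent units, then evaluate M:
  alloy Y: σ_y = 278.0 MPa, ρ = 8031 kg/m³
  alloy X: σ_y = 531.0 MPa, ρ = 7880 kg/m³
  alloy F: σ_y = 83.43 MPa, ρ = 1110 kg/m³
  alloy V: σ_y = 66.00 MPa, ρ = 1220 kg/m³
  alloy F: M = 8.23×10⁻³
  alloy V: M = 6.66×10⁻³
  alloy X: M = 2.92×10⁻³
  alloy Y: M = 2.08×10⁻³
Alloy F ranks first.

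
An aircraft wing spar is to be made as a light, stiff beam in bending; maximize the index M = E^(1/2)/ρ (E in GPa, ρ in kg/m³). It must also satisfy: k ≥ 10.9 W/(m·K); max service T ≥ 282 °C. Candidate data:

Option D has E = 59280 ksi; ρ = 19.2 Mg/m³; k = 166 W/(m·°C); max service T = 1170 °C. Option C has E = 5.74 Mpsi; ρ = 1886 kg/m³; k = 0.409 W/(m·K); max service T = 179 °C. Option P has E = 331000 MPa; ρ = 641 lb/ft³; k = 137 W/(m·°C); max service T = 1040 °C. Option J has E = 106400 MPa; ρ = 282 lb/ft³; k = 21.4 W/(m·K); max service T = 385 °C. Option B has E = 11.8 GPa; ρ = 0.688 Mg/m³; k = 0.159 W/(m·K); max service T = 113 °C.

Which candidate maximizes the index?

Screen on constraints: k ≥ 10.9 W/(m·K); max service T ≥ 282 °C. Survivors: option D, option P, option J.
In SI units:
  option D: E = 408.7 GPa, ρ = 19200 kg/m³
  option P: E = 331.0 GPa, ρ = 10270 kg/m³
  option J: E = 106.4 GPa, ρ = 4517 kg/m³
  option J: M = 2.28×10⁻³
  option P: M = 1.77×10⁻³
  option D: M = 1.05×10⁻³
Option J has the largest M.

option J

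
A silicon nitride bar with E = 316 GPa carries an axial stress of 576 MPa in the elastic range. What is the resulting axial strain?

ε = σ/E = 576 / 316000 = 1.82×10⁻³.

1.82×10⁻³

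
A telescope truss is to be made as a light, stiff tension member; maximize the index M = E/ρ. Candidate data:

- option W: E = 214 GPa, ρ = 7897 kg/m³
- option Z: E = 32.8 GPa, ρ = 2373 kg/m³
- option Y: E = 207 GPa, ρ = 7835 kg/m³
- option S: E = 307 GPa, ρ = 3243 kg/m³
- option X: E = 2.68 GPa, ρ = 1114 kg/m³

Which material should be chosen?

Computing M directly (units already consistent):
  option S: M = 94.7 MN·m/kg
  option W: M = 27.1 MN·m/kg
  option Y: M = 26.4 MN·m/kg
  option Z: M = 13.8 MN·m/kg
  option X: M = 2.41 MN·m/kg
Highest index: option S.

option S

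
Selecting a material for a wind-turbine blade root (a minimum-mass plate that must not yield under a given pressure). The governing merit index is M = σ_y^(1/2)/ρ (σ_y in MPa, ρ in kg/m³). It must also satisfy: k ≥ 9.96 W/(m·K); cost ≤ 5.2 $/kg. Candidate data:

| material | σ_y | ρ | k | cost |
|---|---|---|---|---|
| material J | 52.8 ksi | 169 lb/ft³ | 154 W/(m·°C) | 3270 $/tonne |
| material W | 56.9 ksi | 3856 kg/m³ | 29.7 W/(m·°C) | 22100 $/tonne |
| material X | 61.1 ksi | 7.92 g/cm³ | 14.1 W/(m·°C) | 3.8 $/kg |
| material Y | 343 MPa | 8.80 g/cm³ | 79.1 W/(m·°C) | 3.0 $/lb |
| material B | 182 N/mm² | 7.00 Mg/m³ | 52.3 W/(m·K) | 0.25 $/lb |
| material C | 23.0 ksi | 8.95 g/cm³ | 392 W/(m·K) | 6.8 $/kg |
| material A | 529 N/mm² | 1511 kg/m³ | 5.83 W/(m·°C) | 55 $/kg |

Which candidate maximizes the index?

material J

Screen on constraints: k ≥ 9.96 W/(m·K); cost ≤ 5.2 $/kg. Survivors: material J, material X, material B.
Convert each candidate to consistent units, then evaluate M:
  material J: σ_y = 364.0 MPa, ρ = 2707 kg/m³
  material X: σ_y = 421.3 MPa, ρ = 7920 kg/m³
  material B: σ_y = 182.0 MPa, ρ = 7000 kg/m³
  material J: M = 7.05×10⁻³
  material X: M = 2.59×10⁻³
  material B: M = 1.93×10⁻³
The maximum is for material J.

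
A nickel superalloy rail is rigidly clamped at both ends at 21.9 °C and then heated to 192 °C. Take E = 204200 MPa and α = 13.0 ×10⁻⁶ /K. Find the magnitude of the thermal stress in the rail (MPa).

E = 204200 MPa = 204.2 GPa.
ΔT = 170.1 K. Constrained thermal stress σ = E·α·ΔT = 204.2×10³ MPa × 13.0×10⁻⁶ × 170.1 = 452 MPa (compressive).

452 MPa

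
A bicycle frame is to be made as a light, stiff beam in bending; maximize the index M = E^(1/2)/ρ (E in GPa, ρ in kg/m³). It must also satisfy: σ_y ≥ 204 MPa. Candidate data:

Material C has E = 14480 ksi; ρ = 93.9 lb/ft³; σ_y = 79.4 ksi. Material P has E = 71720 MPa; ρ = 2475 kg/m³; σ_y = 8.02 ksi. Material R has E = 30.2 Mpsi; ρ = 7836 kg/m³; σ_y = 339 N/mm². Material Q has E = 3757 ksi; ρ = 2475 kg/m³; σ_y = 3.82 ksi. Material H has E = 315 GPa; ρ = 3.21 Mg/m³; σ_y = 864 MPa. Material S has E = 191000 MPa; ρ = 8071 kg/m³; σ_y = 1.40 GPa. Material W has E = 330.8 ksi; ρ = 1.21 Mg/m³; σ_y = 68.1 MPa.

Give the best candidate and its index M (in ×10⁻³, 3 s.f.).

material C, M = 6.64×10⁻³

Screen on constraints: σ_y ≥ 204 MPa. Survivors: material C, material R, material H, material S.
After converting to SI:
  material C: E = 99.84 GPa, ρ = 1504 kg/m³
  material R: E = 208.2 GPa, ρ = 7836 kg/m³
  material H: E = 315.0 GPa, ρ = 3210 kg/m³
  material S: E = 191.0 GPa, ρ = 8071 kg/m³
  material C: M = 6.64×10⁻³
  material H: M = 5.53×10⁻³
  material R: M = 1.84×10⁻³
  material S: M = 1.71×10⁻³
The maximum is for material C.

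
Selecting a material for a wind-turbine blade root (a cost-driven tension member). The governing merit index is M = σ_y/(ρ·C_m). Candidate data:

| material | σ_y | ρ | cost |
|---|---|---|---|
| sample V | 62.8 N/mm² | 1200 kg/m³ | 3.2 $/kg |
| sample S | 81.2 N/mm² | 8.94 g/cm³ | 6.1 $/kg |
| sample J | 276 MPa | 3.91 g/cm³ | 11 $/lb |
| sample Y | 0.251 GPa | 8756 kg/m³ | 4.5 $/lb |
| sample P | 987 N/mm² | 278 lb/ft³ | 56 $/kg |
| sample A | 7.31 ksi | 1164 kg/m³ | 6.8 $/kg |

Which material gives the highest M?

After converting to SI:
  sample V: σ_y = 62.80 MPa, ρ = 1200 kg/m³, cost = 3.200 $/kg
  sample S: σ_y = 81.20 MPa, ρ = 8940 kg/m³, cost = 6.100 $/kg
  sample J: σ_y = 276.0 MPa, ρ = 3910 kg/m³, cost = 24.25 $/kg
  sample Y: σ_y = 251.0 MPa, ρ = 8756 kg/m³, cost = 9.921 $/kg
  sample P: σ_y = 987.0 MPa, ρ = 4453 kg/m³, cost = 56.00 $/kg
  sample A: σ_y = 50.40 MPa, ρ = 1164 kg/m³, cost = 6.800 $/kg
  sample V: M = 16.4 kN·m per $
  sample A: M = 6.37 kN·m per $
  sample P: M = 3.96 kN·m per $
  sample J: M = 2.91 kN·m per $
  sample Y: M = 2.89 kN·m per $
  sample S: M = 1.49 kN·m per $
The maximum is for sample V.

sample V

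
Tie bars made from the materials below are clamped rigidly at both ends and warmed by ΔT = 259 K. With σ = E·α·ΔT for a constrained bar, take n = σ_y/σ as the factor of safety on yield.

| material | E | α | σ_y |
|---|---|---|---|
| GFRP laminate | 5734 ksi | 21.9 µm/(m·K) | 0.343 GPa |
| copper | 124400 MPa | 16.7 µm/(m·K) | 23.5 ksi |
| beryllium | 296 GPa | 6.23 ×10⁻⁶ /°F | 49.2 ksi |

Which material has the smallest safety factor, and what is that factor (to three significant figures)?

copper, n = 0.301

Per material, after unit conversion:
  GFRP laminate: E = 39.53, α = 21.9, σ_y = 343.0 → σ = 224 MPa, n = 1.53
  copper: E = 124.4, α = 16.7, σ_y = 162.0 → σ = 538 MPa, n = 0.301
  beryllium: E = 296.0, α = 11.2, σ_y = 339.2 → σ = 860 MPa, n = 0.395
Copper has the lowest safety factor, n = 0.301.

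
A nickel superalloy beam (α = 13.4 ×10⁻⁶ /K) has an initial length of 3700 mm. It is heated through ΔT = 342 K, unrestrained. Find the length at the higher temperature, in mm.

ΔL = α·L₀·ΔT = 13.4×10⁻⁶ × 3700 mm × 342.0 K = 17.0 mm.
L = L₀ + ΔL = 3700 + 17.0 = 3717.0 mm.

3717.0 mm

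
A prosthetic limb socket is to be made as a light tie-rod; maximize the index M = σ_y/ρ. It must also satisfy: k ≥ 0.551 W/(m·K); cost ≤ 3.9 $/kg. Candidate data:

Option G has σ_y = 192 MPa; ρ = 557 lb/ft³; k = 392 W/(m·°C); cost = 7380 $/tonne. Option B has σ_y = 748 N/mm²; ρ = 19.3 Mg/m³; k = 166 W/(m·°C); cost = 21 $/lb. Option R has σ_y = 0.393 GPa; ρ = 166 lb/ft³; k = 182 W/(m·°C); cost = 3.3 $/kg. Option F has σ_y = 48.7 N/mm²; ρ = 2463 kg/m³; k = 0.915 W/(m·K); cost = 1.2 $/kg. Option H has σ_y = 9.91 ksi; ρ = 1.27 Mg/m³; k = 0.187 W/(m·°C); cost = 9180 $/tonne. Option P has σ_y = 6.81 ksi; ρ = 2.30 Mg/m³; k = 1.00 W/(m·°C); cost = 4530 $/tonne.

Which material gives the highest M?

Screen on constraints: k ≥ 0.551 W/(m·K); cost ≤ 3.9 $/kg. Survivors: option R, option F.
Convert each candidate to consistent units, then evaluate M:
  option R: σ_y = 393.0 MPa, ρ = 2659 kg/m³
  option F: σ_y = 48.70 MPa, ρ = 2463 kg/m³
  option R: M = 148 kN·m/kg
  option F: M = 19.8 kN·m/kg
Option R has the largest M.

option R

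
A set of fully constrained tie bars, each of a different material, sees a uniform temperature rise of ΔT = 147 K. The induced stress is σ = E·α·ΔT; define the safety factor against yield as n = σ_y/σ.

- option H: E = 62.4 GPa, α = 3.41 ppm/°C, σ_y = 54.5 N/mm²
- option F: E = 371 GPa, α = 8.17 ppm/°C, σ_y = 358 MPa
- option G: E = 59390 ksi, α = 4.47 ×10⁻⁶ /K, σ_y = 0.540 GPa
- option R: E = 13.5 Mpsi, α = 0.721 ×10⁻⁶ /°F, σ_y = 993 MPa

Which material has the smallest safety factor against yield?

In consistent units (E in GPa, α in ×10⁻⁶/K, σ_y in MPa):
  option H: E = 62.40, α = 3.41, σ_y = 54.50 → σ = 31.3 MPa, n = 1.74
  option F: E = 371.0, α = 8.17, σ_y = 358.0 → σ = 446 MPa, n = 0.803
  option G: E = 409.5, α = 4.47, σ_y = 540.0 → σ = 269 MPa, n = 2.01
  option R: E = 93.08, α = 1.30, σ_y = 993.0 → σ = 17.8 MPa, n = 55.9
Smallest n: option F with n = 0.803.

option F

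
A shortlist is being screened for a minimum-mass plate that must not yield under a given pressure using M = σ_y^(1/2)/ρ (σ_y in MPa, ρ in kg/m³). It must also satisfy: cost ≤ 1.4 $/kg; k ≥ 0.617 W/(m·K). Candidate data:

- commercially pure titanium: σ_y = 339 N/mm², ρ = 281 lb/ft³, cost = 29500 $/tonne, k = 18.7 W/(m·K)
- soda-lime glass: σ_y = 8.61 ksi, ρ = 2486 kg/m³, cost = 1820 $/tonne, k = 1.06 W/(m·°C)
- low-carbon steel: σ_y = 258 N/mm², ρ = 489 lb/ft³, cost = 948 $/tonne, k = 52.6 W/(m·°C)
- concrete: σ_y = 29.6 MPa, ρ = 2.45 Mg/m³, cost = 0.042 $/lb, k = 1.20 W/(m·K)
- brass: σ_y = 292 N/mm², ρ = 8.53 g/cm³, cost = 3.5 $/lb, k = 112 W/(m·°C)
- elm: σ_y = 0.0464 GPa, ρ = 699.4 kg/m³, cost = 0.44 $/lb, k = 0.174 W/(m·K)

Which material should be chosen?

concrete

Screen on constraints: cost ≤ 1.4 $/kg; k ≥ 0.617 W/(m·K). Survivors: low-carbon steel, concrete.
Putting every candidate on a common basis:
  low-carbon steel: σ_y = 258.0 MPa, ρ = 7833 kg/m³
  concrete: σ_y = 29.60 MPa, ρ = 2450 kg/m³
  concrete: M = 2.22×10⁻³
  low-carbon steel: M = 2.05×10⁻³
Concrete ranks first.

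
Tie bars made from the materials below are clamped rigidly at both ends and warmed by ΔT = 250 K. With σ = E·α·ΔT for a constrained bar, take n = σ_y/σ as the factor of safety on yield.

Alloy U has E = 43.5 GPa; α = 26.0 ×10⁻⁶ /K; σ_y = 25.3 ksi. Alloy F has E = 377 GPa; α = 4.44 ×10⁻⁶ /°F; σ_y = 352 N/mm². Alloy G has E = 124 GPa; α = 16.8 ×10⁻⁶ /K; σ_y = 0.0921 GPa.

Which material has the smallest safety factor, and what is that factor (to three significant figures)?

alloy G, n = 0.177

Converting E to GPa, α to ×10⁻⁶/K, σ_y to MPa, then σ and n for each:
  alloy U: E = 43.50, α = 26.0, σ_y = 174.4 → σ = 283 MPa, n = 0.617
  alloy F: E = 377.0, α = 7.99, σ_y = 352.0 → σ = 753 MPa, n = 0.467
  alloy G: E = 124.0, α = 16.8, σ_y = 92.10 → σ = 521 MPa, n = 0.177
Smallest n: alloy G with n = 0.177.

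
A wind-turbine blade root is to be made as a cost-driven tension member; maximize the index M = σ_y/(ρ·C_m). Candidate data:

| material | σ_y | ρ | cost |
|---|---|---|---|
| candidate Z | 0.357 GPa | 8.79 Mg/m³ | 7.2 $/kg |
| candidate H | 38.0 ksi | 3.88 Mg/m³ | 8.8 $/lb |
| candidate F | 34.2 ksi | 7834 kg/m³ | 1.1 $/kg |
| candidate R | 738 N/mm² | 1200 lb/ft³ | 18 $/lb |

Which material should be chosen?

Normalizing units and computing the index:
  candidate Z: σ_y = 357.0 MPa, ρ = 8790 kg/m³, cost = 7.200 $/kg
  candidate H: σ_y = 262.0 MPa, ρ = 3880 kg/m³, cost = 19.40 $/kg
  candidate F: σ_y = 235.8 MPa, ρ = 7834 kg/m³, cost = 1.100 $/kg
  candidate R: σ_y = 738.0 MPa, ρ = 19220 kg/m³, cost = 39.68 $/kg
  candidate F: M = 27.4 kN·m per $
  candidate Z: M = 5.64 kN·m per $
  candidate H: M = 3.48 kN·m per $
  candidate R: M = 0.968 kN·m per $
Candidate F has the largest M.

candidate F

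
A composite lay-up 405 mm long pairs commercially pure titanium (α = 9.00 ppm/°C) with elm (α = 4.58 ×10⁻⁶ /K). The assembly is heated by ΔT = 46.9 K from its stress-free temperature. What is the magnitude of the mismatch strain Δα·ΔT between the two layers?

2.07×10⁻⁴

Δα = |9.00 − 4.58|×10⁻⁶/K = 4.42×10⁻⁶/K.
Mismatch strain = Δα·ΔT = 4.42×10⁻⁶ × 46.9 = 2.07×10⁻⁴.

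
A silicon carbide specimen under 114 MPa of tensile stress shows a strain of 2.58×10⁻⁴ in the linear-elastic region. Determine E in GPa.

442 GPa

E = σ/ε = 114 MPa / 2.58×10⁻⁴ = 441900 MPa = 442 GPa.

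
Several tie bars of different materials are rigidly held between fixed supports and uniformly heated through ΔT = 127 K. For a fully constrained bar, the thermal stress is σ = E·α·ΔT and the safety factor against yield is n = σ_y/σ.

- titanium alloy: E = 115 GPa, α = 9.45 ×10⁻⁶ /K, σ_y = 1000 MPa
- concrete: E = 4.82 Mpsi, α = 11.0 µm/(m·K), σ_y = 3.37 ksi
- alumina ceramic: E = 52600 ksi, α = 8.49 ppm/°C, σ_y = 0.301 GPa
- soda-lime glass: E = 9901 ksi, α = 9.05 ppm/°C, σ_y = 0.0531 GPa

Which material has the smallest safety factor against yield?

In consistent units (E in GPa, α in ×10⁻⁶/K, σ_y in MPa):
  titanium alloy: E = 115.0, α = 9.45, σ_y = 1000 → σ = 138 MPa, n = 7.25
  concrete: E = 33.23, α = 11.0, σ_y = 23.24 → σ = 46.4 MPa, n = 0.500
  alumina ceramic: E = 362.7, α = 8.49, σ_y = 301.0 → σ = 391 MPa, n = 0.770
  soda-lime glass: E = 68.27, α = 9.05, σ_y = 53.10 → σ = 78.5 MPa, n = 0.677
Concrete has the lowest safety factor, n = 0.500.

concrete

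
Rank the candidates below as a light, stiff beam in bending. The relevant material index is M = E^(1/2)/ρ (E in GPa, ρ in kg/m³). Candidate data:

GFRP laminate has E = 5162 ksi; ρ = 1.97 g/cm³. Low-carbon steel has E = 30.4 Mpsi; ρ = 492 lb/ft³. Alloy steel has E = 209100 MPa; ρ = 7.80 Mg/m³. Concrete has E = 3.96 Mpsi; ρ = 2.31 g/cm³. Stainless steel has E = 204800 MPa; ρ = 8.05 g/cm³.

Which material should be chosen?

After converting to SI:
  GFRP laminate: E = 35.59 GPa, ρ = 1970 kg/m³
  low-carbon steel: E = 209.6 GPa, ρ = 7881 kg/m³
  alloy steel: E = 209.1 GPa, ρ = 7800 kg/m³
  concrete: E = 27.30 GPa, ρ = 2310 kg/m³
  stainless steel: E = 204.8 GPa, ρ = 8050 kg/m³
  GFRP laminate: M = 3.03×10⁻³
  concrete: M = 2.26×10⁻³
  alloy steel: M = 1.85×10⁻³
  low-carbon steel: M = 1.84×10⁻³
  stainless steel: M = 1.78×10⁻³
The maximum is for GFRP laminate.

GFRP laminate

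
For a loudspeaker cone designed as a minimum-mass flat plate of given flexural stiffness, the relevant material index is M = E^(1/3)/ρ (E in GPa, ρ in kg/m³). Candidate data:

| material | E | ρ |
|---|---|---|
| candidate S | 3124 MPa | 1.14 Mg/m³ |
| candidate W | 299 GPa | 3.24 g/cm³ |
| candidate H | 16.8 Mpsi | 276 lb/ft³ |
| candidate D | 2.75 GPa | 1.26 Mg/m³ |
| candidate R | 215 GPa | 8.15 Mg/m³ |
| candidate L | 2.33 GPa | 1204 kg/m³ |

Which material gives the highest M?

After converting to SI:
  candidate S: E = 3.124 GPa, ρ = 1140 kg/m³
  candidate W: E = 299.0 GPa, ρ = 3240 kg/m³
  candidate H: E = 115.8 GPa, ρ = 4421 kg/m³
  candidate D: E = 2.750 GPa, ρ = 1260 kg/m³
  candidate R: E = 215.0 GPa, ρ = 8150 kg/m³
  candidate L: E = 2.330 GPa, ρ = 1204 kg/m³
  candidate W: M = 2.06×10⁻³
  candidate S: M = 1.28×10⁻³
  candidate D: M = 1.11×10⁻³
  candidate H: M = 1.10×10⁻³
  candidate L: M = 1.10×10⁻³
  candidate R: M = 0.735×10⁻³
The maximum is for candidate W.

candidate W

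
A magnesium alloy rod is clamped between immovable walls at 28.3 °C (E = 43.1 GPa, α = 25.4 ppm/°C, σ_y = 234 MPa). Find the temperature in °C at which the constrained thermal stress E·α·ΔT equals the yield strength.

242 °C

E·α·ΔT = 234.0 MPa ⇒ ΔT = 234.0 / (43.10×10³ × 25.4×10⁻⁶) = 213.7 K.
T = 28.3 + 213.7 = 242.0 °C.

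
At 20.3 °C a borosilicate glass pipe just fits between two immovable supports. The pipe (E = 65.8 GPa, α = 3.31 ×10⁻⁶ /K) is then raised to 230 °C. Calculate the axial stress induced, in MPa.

ΔT = 209.7 K. Constrained thermal stress σ = E·α·ΔT = 65.80×10³ MPa × 3.31×10⁻⁶ × 209.7 = 45.7 MPa (compressive).

45.7 MPa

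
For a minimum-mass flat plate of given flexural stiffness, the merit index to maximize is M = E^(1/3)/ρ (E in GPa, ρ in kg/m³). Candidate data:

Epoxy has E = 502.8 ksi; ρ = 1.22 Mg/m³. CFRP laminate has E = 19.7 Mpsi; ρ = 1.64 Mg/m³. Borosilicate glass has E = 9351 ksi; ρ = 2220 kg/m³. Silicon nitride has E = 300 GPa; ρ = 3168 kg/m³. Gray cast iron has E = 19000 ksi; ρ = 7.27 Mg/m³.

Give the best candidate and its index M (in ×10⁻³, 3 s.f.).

CFRP laminate, M = 3.13×10⁻³

After converting to SI:
  epoxy: E = 3.467 GPa, ρ = 1220 kg/m³
  CFRP laminate: E = 135.8 GPa, ρ = 1640 kg/m³
  borosilicate glass: E = 64.47 GPa, ρ = 2220 kg/m³
  silicon nitride: E = 300.0 GPa, ρ = 3168 kg/m³
  gray cast iron: E = 131.0 GPa, ρ = 7270 kg/m³
  CFRP laminate: M = 3.13×10⁻³
  silicon nitride: M = 2.11×10⁻³
  borosilicate glass: M = 1.81×10⁻³
  epoxy: M = 1.24×10⁻³
  gray cast iron: M = 0.699×10⁻³
CFRP laminate has the largest M.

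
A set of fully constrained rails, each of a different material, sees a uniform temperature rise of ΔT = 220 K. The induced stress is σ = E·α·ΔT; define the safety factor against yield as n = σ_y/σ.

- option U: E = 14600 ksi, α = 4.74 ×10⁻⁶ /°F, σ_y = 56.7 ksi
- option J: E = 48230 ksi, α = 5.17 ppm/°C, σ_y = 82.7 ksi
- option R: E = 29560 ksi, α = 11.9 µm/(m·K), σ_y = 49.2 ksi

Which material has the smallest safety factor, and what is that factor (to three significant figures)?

option R, n = 0.636

Per material, after unit conversion:
  option U: E = 100.7, α = 8.53, σ_y = 390.9 → σ = 189 MPa, n = 2.07
  option J: E = 332.5, α = 5.17, σ_y = 570.2 → σ = 378 MPa, n = 1.51
  option R: E = 203.8, α = 11.9, σ_y = 339.2 → σ = 534 MPa, n = 0.636
Option R has the lowest safety factor, n = 0.636.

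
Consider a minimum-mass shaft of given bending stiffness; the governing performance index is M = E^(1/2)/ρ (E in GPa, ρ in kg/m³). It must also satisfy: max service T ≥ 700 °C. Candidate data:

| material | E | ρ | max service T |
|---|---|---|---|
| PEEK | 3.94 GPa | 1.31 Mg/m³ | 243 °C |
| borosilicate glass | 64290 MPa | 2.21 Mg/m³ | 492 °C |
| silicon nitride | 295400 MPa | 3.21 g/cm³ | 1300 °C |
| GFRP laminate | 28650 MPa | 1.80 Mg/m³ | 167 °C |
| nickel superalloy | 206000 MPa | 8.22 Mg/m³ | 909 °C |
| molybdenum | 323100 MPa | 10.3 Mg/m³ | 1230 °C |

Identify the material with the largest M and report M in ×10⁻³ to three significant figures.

silicon nitride, M = 5.35×10⁻³

Screen on constraints: max service T ≥ 700 °C. Survivors: silicon nitride, nickel superalloy, molybdenum.
Convert each candidate to consistent units, then evaluate M:
  silicon nitride: E = 295.4 GPa, ρ = 3210 kg/m³
  nickel superalloy: E = 206.0 GPa, ρ = 8220 kg/m³
  molybdenum: E = 323.1 GPa, ρ = 10300 kg/m³
  silicon nitride: M = 5.35×10⁻³
  nickel superalloy: M = 1.75×10⁻³
  molybdenum: M = 1.75×10⁻³
Silicon nitride has the largest M.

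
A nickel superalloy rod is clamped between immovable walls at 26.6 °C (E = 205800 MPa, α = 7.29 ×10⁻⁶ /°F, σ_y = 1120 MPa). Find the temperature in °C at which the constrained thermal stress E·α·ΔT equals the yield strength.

441 °C

E = 205800 MPa = 205.8 GPa.
α = 7.29×10⁻⁶/°F × 9/5 = 13.1×10⁻⁶/K.
E·α·ΔT = 1120 MPa ⇒ ΔT = 1120 / (205.8×10³ × 13.1×10⁻⁶) = 414.7 K.
T = 26.6 + 414.7 = 441.3 °C.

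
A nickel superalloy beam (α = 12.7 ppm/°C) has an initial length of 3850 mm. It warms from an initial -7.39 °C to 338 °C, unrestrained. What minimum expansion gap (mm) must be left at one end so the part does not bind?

16.9 mm

ΔT = 338 − (-7.39) = 345.4 K.
ΔL = α·L₀·ΔT = 12.7×10⁻⁶ × 3850 mm × 345.4 K = 16.9 mm.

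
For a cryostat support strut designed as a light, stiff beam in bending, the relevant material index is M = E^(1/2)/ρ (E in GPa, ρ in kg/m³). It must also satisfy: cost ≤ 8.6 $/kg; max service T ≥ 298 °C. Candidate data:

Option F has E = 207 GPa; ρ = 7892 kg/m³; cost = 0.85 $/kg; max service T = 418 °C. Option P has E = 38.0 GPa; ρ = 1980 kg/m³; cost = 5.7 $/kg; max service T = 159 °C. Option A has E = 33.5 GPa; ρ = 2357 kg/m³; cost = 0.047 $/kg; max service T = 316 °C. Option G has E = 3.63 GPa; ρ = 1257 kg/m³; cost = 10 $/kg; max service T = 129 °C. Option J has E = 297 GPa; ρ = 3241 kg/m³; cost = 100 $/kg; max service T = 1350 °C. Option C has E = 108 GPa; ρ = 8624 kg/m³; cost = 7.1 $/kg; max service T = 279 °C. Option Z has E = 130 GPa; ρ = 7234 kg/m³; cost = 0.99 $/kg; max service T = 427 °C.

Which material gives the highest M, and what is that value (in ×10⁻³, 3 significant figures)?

option A, M = 2.46×10⁻³

Screen on constraints: cost ≤ 8.6 $/kg; max service T ≥ 298 °C. Survivors: option F, option A, option Z.
Computing M directly (units already consistent):
  option A: M = 2.46×10⁻³
  option F: M = 1.82×10⁻³
  option Z: M = 1.58×10⁻³
The maximum is for option A.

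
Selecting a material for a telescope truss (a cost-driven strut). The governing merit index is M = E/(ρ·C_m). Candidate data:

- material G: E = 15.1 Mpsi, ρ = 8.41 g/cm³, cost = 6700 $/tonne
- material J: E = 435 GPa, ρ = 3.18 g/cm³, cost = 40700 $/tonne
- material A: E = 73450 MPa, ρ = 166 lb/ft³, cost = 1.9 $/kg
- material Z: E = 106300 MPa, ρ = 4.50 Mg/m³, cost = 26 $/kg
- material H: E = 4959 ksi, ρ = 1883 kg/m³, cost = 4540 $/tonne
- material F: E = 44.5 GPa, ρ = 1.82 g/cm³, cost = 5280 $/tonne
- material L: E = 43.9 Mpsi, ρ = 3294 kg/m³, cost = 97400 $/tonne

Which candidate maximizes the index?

material A

Normalizing units and computing the index:
  material G: E = 104.1 GPa, ρ = 8410 kg/m³, cost = 6.700 $/kg
  material J: E = 435.0 GPa, ρ = 3180 kg/m³, cost = 40.70 $/kg
  material A: E = 73.45 GPa, ρ = 2659 kg/m³, cost = 1.900 $/kg
  material Z: E = 106.3 GPa, ρ = 4500 kg/m³, cost = 26.00 $/kg
  material H: E = 34.19 GPa, ρ = 1883 kg/m³, cost = 4.540 $/kg
  material F: E = 44.50 GPa, ρ = 1820 kg/m³, cost = 5.280 $/kg
  material L: E = 302.7 GPa, ρ = 3294 kg/m³, cost = 97.40 $/kg
  material A: M = 14.5 MN·m per $
  material F: M = 4.63 MN·m per $
  material H: M = 4.00 MN·m per $
  material J: M = 3.36 MN·m per $
  material G: M = 1.85 MN·m per $
  material L: M = 0.943 MN·m per $
  material Z: M = 0.909 MN·m per $
Material A has the largest M.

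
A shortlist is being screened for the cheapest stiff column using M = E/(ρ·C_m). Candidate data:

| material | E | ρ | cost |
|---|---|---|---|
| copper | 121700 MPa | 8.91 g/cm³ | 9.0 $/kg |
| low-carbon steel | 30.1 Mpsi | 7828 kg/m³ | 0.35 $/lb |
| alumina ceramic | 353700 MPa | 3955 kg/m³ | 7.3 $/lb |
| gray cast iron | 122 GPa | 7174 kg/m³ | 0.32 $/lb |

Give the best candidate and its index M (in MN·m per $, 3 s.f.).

low-carbon steel, M = 34.4 MN·m per $

Normalizing units and computing the index:
  copper: E = 121.7 GPa, ρ = 8910 kg/m³, cost = 9.000 $/kg
  low-carbon steel: E = 207.5 GPa, ρ = 7828 kg/m³, cost = 0.7716 $/kg
  alumina ceramic: E = 353.7 GPa, ρ = 3955 kg/m³, cost = 16.09 $/kg
  gray cast iron: E = 122.0 GPa, ρ = 7174 kg/m³, cost = 0.7055 $/kg
  low-carbon steel: M = 34.4 MN·m per $
  gray cast iron: M = 24.1 MN·m per $
  alumina ceramic: M = 5.56 MN·m per $
  copper: M = 1.52 MN·m per $
The maximum is for low-carbon steel.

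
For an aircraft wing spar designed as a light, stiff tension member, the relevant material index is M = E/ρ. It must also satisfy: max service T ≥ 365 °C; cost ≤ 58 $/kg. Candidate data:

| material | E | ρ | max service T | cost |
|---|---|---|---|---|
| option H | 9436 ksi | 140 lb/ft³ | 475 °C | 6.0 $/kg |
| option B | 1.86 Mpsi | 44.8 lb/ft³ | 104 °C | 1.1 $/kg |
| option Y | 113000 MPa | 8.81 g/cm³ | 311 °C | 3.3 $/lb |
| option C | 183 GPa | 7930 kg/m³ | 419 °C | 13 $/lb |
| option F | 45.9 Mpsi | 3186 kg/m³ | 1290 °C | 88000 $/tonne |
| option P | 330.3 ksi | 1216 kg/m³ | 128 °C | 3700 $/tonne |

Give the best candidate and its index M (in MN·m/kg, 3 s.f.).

Screen on constraints: max service T ≥ 365 °C; cost ≤ 58 $/kg. Survivors: option H, option C.
After converting to SI:
  option H: E = 65.06 GPa, ρ = 2243 kg/m³
  option C: E = 183.0 GPa, ρ = 7930 kg/m³
  option H: M = 29.0 MN·m/kg
  option C: M = 23.1 MN·m/kg
Option H ranks first.

option H, M = 29.0 MN·m/kg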